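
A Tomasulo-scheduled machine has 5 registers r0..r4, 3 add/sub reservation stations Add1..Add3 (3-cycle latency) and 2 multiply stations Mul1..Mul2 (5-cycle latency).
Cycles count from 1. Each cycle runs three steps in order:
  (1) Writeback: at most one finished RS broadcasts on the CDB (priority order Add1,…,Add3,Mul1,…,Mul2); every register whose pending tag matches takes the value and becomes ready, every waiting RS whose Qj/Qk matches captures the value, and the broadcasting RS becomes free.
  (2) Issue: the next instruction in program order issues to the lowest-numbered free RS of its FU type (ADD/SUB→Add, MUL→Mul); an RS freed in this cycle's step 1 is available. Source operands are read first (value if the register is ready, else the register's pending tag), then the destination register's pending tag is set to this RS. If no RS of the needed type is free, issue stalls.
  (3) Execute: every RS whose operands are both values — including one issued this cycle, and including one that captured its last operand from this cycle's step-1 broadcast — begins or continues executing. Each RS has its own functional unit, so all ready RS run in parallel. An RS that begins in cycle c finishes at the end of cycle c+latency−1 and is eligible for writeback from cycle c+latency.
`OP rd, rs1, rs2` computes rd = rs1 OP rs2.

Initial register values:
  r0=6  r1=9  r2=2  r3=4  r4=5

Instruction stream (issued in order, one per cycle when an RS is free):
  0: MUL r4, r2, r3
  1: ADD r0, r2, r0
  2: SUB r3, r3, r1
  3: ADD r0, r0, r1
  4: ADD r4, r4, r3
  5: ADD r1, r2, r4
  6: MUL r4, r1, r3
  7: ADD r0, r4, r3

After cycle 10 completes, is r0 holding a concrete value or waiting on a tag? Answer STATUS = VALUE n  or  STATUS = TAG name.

cycle 1: issue MUL r4<-Mul1 // r0:6,r1:9,r2:2,r3:4,r4:Mul1
cycle 2: issue ADD r0<-Add1 // r0:Add1,r1:9,r2:2,r3:4,r4:Mul1
cycle 3: issue SUB r3<-Add2 // r0:Add1,r1:9,r2:2,r3:Add2,r4:Mul1
cycle 4: issue ADD r0<-Add3 // r0:Add3,r1:9,r2:2,r3:Add2,r4:Mul1
cycle 5: CDB Add1=8; issue ADD r4<-Add1 // r0:Add3,r1:9,r2:2,r3:Add2,r4:Add1
cycle 6: CDB Add2=-5; issue ADD r1<-Add2 // r0:Add3,r1:Add2,r2:2,r3:-5,r4:Add1
cycle 7: CDB Mul1=8; issue MUL r4<-Mul1 // r0:Add3,r1:Add2,r2:2,r3:-5,r4:Mul1
cycle 8: CDB Add3=17; issue ADD r0<-Add3 // r0:Add3,r1:Add2,r2:2,r3:-5,r4:Mul1
cycle 9: - // r0:Add3,r1:Add2,r2:2,r3:-5,r4:Mul1
cycle 10: CDB Add1=3 // r0:Add3,r1:Add2,r2:2,r3:-5,r4:Mul1

STATUS = TAG Add3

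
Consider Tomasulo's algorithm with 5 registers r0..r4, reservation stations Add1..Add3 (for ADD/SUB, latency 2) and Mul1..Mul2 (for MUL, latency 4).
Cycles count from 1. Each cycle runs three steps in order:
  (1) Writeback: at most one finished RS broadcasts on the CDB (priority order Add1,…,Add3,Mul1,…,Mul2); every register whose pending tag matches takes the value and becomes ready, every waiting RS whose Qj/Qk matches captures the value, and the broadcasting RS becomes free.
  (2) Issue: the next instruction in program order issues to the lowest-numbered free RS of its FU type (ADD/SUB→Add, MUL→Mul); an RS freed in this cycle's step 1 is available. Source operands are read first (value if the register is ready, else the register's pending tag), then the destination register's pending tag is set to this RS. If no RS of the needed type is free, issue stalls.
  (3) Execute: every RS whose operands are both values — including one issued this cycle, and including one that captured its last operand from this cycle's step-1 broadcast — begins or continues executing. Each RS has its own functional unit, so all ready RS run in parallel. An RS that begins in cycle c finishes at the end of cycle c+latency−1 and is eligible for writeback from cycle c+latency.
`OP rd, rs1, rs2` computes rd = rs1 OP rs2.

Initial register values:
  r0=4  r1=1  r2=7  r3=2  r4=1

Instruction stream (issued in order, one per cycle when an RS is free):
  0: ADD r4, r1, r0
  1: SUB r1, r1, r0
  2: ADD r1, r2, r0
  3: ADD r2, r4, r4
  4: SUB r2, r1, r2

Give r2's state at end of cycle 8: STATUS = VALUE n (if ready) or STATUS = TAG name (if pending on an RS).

  c1: issue ADD r4<-Add1  regs: r0:4,r1:1,r2:7,r3:2,r4:Add1
  c2: issue SUB r1<-Add2  regs: r0:4,r1:Add2,r2:7,r3:2,r4:Add1
  c3: CDB Add1=5; issue ADD r1<-Add1  regs: r0:4,r1:Add1,r2:7,r3:2,r4:5
  c4: CDB Add2=-3; issue ADD r2<-Add2  regs: r0:4,r1:Add1,r2:Add2,r3:2,r4:5
  c5: CDB Add1=11; issue SUB r2<-Add1  regs: r0:4,r1:11,r2:Add1,r3:2,r4:5
  c6: CDB Add2=10  regs: r0:4,r1:11,r2:Add1,r3:2,r4:5
  c7: -  regs: r0:4,r1:11,r2:Add1,r3:2,r4:5
  c8: CDB Add1=1  regs: r0:4,r1:11,r2:1,r3:2,r4:5

STATUS = VALUE 1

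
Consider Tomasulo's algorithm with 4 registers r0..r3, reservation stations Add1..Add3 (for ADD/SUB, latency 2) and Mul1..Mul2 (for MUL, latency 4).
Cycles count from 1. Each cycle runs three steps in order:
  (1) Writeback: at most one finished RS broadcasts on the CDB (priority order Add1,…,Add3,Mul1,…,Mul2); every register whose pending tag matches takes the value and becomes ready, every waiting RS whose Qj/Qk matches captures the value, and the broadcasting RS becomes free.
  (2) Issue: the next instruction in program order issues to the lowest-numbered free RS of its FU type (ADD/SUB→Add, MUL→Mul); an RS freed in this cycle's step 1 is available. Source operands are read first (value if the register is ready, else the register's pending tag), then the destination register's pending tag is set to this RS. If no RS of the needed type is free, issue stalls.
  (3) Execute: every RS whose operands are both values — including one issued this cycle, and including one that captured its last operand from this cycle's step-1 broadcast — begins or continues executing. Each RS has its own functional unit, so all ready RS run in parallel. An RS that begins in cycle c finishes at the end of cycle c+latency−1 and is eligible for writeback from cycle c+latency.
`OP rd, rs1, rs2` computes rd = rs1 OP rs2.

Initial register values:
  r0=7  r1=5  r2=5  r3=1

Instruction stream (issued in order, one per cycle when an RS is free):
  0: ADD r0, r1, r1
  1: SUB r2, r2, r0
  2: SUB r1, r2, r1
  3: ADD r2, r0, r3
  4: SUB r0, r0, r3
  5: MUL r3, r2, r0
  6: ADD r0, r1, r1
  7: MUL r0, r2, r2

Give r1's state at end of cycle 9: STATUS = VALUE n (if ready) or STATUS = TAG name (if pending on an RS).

STATUS = VALUE -10

  c1: issue ADD r0<-Add1  regs: r0:Add1,r1:5,r2:5,r3:1
  c2: issue SUB r2<-Add2  regs: r0:Add1,r1:5,r2:Add2,r3:1
  c3: CDB Add1=10; issue SUB r1<-Add1  regs: r0:10,r1:Add1,r2:Add2,r3:1
  c4: issue ADD r2<-Add3  regs: r0:10,r1:Add1,r2:Add3,r3:1
  c5: CDB Add2=-5; issue SUB r0<-Add2  regs: r0:Add2,r1:Add1,r2:Add3,r3:1
  c6: CDB Add3=11; issue MUL r3<-Mul1  regs: r0:Add2,r1:Add1,r2:11,r3:Mul1
  c7: CDB Add1=-10; issue ADD r0<-Add1  regs: r0:Add1,r1:-10,r2:11,r3:Mul1
  c8: CDB Add2=9; issue MUL r0<-Mul2  regs: r0:Mul2,r1:-10,r2:11,r3:Mul1
  c9: CDB Add1=-20  regs: r0:Mul2,r1:-10,r2:11,r3:Mul1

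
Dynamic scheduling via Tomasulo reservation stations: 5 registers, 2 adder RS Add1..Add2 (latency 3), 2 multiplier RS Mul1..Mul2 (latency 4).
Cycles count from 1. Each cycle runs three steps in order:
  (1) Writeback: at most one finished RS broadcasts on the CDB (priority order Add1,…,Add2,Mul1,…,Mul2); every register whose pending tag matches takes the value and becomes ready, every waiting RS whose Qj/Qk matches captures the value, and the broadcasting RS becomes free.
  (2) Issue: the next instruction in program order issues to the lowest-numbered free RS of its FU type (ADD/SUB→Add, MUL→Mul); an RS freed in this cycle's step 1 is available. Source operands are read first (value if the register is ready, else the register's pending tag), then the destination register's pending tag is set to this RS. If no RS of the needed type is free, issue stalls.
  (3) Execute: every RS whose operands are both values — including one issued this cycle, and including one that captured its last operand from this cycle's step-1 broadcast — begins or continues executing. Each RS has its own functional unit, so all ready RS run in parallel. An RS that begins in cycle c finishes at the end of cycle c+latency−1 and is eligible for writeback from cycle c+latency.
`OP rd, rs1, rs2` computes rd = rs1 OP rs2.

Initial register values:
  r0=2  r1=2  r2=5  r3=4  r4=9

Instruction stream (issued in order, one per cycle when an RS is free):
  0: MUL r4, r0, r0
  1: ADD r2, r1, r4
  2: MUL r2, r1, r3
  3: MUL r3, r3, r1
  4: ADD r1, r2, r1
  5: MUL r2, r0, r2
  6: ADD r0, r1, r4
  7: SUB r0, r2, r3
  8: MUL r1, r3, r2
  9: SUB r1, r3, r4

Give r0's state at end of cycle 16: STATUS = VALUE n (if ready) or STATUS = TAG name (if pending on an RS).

STATUS = VALUE 8

  c1: issue MUL r4<-Mul1  regs: r0:2,r1:2,r2:5,r3:4,r4:Mul1
  c2: issue ADD r2<-Add1  regs: r0:2,r1:2,r2:Add1,r3:4,r4:Mul1
  c3: issue MUL r2<-Mul2  regs: r0:2,r1:2,r2:Mul2,r3:4,r4:Mul1
  c4: stall  regs: r0:2,r1:2,r2:Mul2,r3:4,r4:Mul1
  c5: CDB Mul1=4; issue MUL r3<-Mul1  regs: r0:2,r1:2,r2:Mul2,r3:Mul1,r4:4
  c6: issue ADD r1<-Add2  regs: r0:2,r1:Add2,r2:Mul2,r3:Mul1,r4:4
  c7: CDB Mul2=8; issue MUL r2<-Mul2  regs: r0:2,r1:Add2,r2:Mul2,r3:Mul1,r4:4
  c8: CDB Add1=6; issue ADD r0<-Add1  regs: r0:Add1,r1:Add2,r2:Mul2,r3:Mul1,r4:4
  c9: CDB Mul1=8; stall  regs: r0:Add1,r1:Add2,r2:Mul2,r3:8,r4:4
  c10: CDB Add2=10; issue SUB r0<-Add2  regs: r0:Add2,r1:10,r2:Mul2,r3:8,r4:4
  c11: CDB Mul2=16; issue MUL r1<-Mul1  regs: r0:Add2,r1:Mul1,r2:16,r3:8,r4:4
  c12: stall  regs: r0:Add2,r1:Mul1,r2:16,r3:8,r4:4
  c13: CDB Add1=14; issue SUB r1<-Add1  regs: r0:Add2,r1:Add1,r2:16,r3:8,r4:4
  c14: CDB Add2=8  regs: r0:8,r1:Add1,r2:16,r3:8,r4:4
  c15: CDB Mul1=128  regs: r0:8,r1:Add1,r2:16,r3:8,r4:4
  c16: CDB Add1=4  regs: r0:8,r1:4,r2:16,r3:8,r4:4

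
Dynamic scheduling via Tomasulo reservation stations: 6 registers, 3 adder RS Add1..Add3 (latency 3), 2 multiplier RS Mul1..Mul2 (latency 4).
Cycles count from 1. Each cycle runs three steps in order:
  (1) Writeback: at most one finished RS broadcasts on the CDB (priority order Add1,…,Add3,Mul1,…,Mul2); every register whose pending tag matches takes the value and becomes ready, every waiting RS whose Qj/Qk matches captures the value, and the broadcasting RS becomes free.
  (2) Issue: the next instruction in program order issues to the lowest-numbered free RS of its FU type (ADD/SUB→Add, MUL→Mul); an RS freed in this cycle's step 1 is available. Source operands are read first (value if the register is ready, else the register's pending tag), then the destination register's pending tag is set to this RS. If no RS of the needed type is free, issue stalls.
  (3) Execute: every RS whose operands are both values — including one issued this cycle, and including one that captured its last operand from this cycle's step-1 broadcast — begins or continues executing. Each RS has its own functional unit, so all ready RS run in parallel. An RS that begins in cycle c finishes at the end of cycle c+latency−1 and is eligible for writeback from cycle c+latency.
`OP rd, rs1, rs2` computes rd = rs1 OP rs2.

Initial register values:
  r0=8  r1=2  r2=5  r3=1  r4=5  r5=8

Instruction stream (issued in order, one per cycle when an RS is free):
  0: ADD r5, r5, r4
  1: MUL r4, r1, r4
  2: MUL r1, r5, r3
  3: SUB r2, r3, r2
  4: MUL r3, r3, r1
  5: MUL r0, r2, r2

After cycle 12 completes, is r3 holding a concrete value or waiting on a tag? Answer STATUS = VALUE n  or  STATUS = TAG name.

STATUS = VALUE 13

  c1: issue ADD r5<-Add1  regs: r0:8,r1:2,r2:5,r3:1,r4:5,r5:Add1
  c2: issue MUL r4<-Mul1  regs: r0:8,r1:2,r2:5,r3:1,r4:Mul1,r5:Add1
  c3: issue MUL r1<-Mul2  regs: r0:8,r1:Mul2,r2:5,r3:1,r4:Mul1,r5:Add1
  c4: CDB Add1=13; issue SUB r2<-Add1  regs: r0:8,r1:Mul2,r2:Add1,r3:1,r4:Mul1,r5:13
  c5: stall  regs: r0:8,r1:Mul2,r2:Add1,r3:1,r4:Mul1,r5:13
  c6: CDB Mul1=10; issue MUL r3<-Mul1  regs: r0:8,r1:Mul2,r2:Add1,r3:Mul1,r4:10,r5:13
  c7: CDB Add1=-4; stall  regs: r0:8,r1:Mul2,r2:-4,r3:Mul1,r4:10,r5:13
  c8: CDB Mul2=13; issue MUL r0<-Mul2  regs: r0:Mul2,r1:13,r2:-4,r3:Mul1,r4:10,r5:13
  c9: -  regs: r0:Mul2,r1:13,r2:-4,r3:Mul1,r4:10,r5:13
  c10: -  regs: r0:Mul2,r1:13,r2:-4,r3:Mul1,r4:10,r5:13
  c11: -  regs: r0:Mul2,r1:13,r2:-4,r3:Mul1,r4:10,r5:13
  c12: CDB Mul1=13  regs: r0:Mul2,r1:13,r2:-4,r3:13,r4:10,r5:13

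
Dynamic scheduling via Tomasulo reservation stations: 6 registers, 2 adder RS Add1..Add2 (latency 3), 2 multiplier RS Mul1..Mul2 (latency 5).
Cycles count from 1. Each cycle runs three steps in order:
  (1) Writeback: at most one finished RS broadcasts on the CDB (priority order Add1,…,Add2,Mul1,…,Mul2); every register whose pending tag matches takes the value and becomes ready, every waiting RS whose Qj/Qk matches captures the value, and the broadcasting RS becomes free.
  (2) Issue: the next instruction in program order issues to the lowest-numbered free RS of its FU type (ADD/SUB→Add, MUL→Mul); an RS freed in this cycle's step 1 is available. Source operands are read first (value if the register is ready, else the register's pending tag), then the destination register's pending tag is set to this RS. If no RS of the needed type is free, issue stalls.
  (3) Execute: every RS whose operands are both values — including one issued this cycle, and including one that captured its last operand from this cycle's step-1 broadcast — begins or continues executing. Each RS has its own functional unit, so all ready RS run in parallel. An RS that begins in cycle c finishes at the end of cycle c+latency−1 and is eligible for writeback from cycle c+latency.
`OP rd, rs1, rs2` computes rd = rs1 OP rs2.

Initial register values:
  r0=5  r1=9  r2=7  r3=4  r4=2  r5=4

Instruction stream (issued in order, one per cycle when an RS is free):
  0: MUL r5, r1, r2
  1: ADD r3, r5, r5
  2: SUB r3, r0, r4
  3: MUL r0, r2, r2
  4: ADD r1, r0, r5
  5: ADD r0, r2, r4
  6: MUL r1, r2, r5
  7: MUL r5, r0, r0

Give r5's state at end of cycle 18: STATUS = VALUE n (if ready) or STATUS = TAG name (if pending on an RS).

STATUS = VALUE 81

c1: issue MUL r5<-Mul1 | r0:5,r1:9,r2:7,r3:4,r4:2,r5:Mul1
c2: issue ADD r3<-Add1 | r0:5,r1:9,r2:7,r3:Add1,r4:2,r5:Mul1
c3: issue SUB r3<-Add2 | r0:5,r1:9,r2:7,r3:Add2,r4:2,r5:Mul1
c4: issue MUL r0<-Mul2 | r0:Mul2,r1:9,r2:7,r3:Add2,r4:2,r5:Mul1
c5: stall | r0:Mul2,r1:9,r2:7,r3:Add2,r4:2,r5:Mul1
c6: CDB Add2=3; issue ADD r1<-Add2 | r0:Mul2,r1:Add2,r2:7,r3:3,r4:2,r5:Mul1
c7: CDB Mul1=63; stall | r0:Mul2,r1:Add2,r2:7,r3:3,r4:2,r5:63
c8: stall | r0:Mul2,r1:Add2,r2:7,r3:3,r4:2,r5:63
c9: CDB Mul2=49; stall | r0:49,r1:Add2,r2:7,r3:3,r4:2,r5:63
c10: CDB Add1=126; issue ADD r0<-Add1 | r0:Add1,r1:Add2,r2:7,r3:3,r4:2,r5:63
c11: issue MUL r1<-Mul1 | r0:Add1,r1:Mul1,r2:7,r3:3,r4:2,r5:63
c12: CDB Add2=112; issue MUL r5<-Mul2 | r0:Add1,r1:Mul1,r2:7,r3:3,r4:2,r5:Mul2
c13: CDB Add1=9 | r0:9,r1:Mul1,r2:7,r3:3,r4:2,r5:Mul2
c14: - | r0:9,r1:Mul1,r2:7,r3:3,r4:2,r5:Mul2
c15: - | r0:9,r1:Mul1,r2:7,r3:3,r4:2,r5:Mul2
c16: CDB Mul1=441 | r0:9,r1:441,r2:7,r3:3,r4:2,r5:Mul2
c17: - | r0:9,r1:441,r2:7,r3:3,r4:2,r5:Mul2
c18: CDB Mul2=81 | r0:9,r1:441,r2:7,r3:3,r4:2,r5:81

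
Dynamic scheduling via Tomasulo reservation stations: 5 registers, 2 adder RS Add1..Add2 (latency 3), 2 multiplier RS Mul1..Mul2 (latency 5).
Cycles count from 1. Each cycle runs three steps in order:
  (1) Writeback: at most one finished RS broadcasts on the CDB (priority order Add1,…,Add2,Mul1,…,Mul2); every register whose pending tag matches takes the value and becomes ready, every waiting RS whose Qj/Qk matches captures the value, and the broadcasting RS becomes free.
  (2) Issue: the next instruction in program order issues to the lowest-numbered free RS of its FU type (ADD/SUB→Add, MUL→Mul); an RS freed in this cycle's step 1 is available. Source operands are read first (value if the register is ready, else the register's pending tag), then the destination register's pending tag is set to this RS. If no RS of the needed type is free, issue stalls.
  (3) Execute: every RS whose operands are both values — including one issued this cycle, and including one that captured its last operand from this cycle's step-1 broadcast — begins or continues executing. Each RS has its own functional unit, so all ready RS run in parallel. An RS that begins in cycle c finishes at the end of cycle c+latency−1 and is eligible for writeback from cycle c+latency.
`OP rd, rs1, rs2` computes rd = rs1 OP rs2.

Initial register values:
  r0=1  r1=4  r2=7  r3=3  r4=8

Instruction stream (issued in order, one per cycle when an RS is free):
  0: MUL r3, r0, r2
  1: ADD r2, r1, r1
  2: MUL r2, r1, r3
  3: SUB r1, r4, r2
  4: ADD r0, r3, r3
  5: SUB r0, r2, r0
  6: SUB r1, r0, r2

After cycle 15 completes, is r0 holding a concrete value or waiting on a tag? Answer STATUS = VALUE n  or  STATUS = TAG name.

c1: issue MUL r3<-Mul1 | r0:1,r1:4,r2:7,r3:Mul1,r4:8
c2: issue ADD r2<-Add1 | r0:1,r1:4,r2:Add1,r3:Mul1,r4:8
c3: issue MUL r2<-Mul2 | r0:1,r1:4,r2:Mul2,r3:Mul1,r4:8
c4: issue SUB r1<-Add2 | r0:1,r1:Add2,r2:Mul2,r3:Mul1,r4:8
c5: CDB Add1=8; issue ADD r0<-Add1 | r0:Add1,r1:Add2,r2:Mul2,r3:Mul1,r4:8
c6: CDB Mul1=7; stall | r0:Add1,r1:Add2,r2:Mul2,r3:7,r4:8
c7: stall | r0:Add1,r1:Add2,r2:Mul2,r3:7,r4:8
c8: stall | r0:Add1,r1:Add2,r2:Mul2,r3:7,r4:8
c9: CDB Add1=14; issue SUB r0<-Add1 | r0:Add1,r1:Add2,r2:Mul2,r3:7,r4:8
c10: stall | r0:Add1,r1:Add2,r2:Mul2,r3:7,r4:8
c11: CDB Mul2=28; stall | r0:Add1,r1:Add2,r2:28,r3:7,r4:8
c12: stall | r0:Add1,r1:Add2,r2:28,r3:7,r4:8
c13: stall | r0:Add1,r1:Add2,r2:28,r3:7,r4:8
c14: CDB Add1=14; issue SUB r1<-Add1 | r0:14,r1:Add1,r2:28,r3:7,r4:8
c15: CDB Add2=-20 | r0:14,r1:Add1,r2:28,r3:7,r4:8

STATUS = VALUE 14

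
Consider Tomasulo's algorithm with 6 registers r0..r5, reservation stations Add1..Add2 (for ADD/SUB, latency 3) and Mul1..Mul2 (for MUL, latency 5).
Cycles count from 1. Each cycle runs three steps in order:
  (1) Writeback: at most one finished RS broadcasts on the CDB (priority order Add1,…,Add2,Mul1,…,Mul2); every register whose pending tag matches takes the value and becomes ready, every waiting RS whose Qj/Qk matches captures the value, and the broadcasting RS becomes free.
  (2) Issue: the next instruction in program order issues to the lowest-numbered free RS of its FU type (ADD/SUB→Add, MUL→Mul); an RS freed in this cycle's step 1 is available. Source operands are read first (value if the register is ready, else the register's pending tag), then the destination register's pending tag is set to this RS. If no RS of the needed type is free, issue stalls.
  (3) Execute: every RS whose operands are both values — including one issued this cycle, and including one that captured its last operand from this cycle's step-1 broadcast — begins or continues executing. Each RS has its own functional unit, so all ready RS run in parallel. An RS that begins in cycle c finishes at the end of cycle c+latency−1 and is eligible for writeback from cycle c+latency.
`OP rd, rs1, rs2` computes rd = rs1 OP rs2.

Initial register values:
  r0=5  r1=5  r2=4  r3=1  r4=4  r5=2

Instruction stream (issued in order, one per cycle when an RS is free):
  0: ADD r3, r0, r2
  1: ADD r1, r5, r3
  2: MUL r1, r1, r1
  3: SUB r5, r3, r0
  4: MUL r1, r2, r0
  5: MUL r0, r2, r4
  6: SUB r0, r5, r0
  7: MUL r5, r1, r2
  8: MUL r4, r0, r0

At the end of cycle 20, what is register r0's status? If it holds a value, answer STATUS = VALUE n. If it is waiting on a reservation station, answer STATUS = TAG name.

  c1: issue ADD r3<-Add1  regs: r0:5,r1:5,r2:4,r3:Add1,r4:4,r5:2
  c2: issue ADD r1<-Add2  regs: r0:5,r1:Add2,r2:4,r3:Add1,r4:4,r5:2
  c3: issue MUL r1<-Mul1  regs: r0:5,r1:Mul1,r2:4,r3:Add1,r4:4,r5:2
  c4: CDB Add1=9; issue SUB r5<-Add1  regs: r0:5,r1:Mul1,r2:4,r3:9,r4:4,r5:Add1
  c5: issue MUL r1<-Mul2  regs: r0:5,r1:Mul2,r2:4,r3:9,r4:4,r5:Add1
  c6: stall  regs: r0:5,r1:Mul2,r2:4,r3:9,r4:4,r5:Add1
  c7: CDB Add1=4; stall  regs: r0:5,r1:Mul2,r2:4,r3:9,r4:4,r5:4
  c8: CDB Add2=11; stall  regs: r0:5,r1:Mul2,r2:4,r3:9,r4:4,r5:4
  c9: stall  regs: r0:5,r1:Mul2,r2:4,r3:9,r4:4,r5:4
  c10: CDB Mul2=20; issue MUL r0<-Mul2  regs: r0:Mul2,r1:20,r2:4,r3:9,r4:4,r5:4
  c11: issue SUB r0<-Add1  regs: r0:Add1,r1:20,r2:4,r3:9,r4:4,r5:4
  c12: stall  regs: r0:Add1,r1:20,r2:4,r3:9,r4:4,r5:4
  c13: CDB Mul1=121; issue MUL r5<-Mul1  regs: r0:Add1,r1:20,r2:4,r3:9,r4:4,r5:Mul1
  c14: stall  regs: r0:Add1,r1:20,r2:4,r3:9,r4:4,r5:Mul1
  c15: CDB Mul2=16; issue MUL r4<-Mul2  regs: r0:Add1,r1:20,r2:4,r3:9,r4:Mul2,r5:Mul1
  c16: -  regs: r0:Add1,r1:20,r2:4,r3:9,r4:Mul2,r5:Mul1
  c17: -  regs: r0:Add1,r1:20,r2:4,r3:9,r4:Mul2,r5:Mul1
  c18: CDB Add1=-12  regs: r0:-12,r1:20,r2:4,r3:9,r4:Mul2,r5:Mul1
  c19: CDB Mul1=80  regs: r0:-12,r1:20,r2:4,r3:9,r4:Mul2,r5:80
  c20: -  regs: r0:-12,r1:20,r2:4,r3:9,r4:Mul2,r5:80

STATUS = VALUE -12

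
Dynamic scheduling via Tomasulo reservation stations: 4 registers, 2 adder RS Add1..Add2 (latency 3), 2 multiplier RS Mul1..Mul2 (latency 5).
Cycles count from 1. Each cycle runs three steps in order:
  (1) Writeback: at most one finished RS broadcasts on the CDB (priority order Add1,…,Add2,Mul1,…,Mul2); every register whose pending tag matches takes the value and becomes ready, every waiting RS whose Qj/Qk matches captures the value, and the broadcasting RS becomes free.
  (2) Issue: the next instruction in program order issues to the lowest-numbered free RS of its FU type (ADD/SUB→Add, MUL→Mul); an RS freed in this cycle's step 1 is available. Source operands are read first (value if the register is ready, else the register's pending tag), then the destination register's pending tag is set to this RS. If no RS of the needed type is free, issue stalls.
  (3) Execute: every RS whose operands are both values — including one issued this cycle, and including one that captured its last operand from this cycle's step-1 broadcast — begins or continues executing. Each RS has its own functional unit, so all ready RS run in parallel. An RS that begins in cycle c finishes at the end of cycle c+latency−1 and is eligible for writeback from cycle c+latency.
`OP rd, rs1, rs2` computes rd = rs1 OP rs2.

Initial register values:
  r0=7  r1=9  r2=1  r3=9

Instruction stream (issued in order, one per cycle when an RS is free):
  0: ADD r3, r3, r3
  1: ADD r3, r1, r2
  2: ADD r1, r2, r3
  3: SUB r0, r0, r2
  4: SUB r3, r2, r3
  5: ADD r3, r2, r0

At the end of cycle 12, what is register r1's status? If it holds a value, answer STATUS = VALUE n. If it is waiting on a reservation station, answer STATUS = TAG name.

STATUS = VALUE 11

c1: issue ADD r3<-Add1 | r0:7,r1:9,r2:1,r3:Add1
c2: issue ADD r3<-Add2 | r0:7,r1:9,r2:1,r3:Add2
c3: stall | r0:7,r1:9,r2:1,r3:Add2
c4: CDB Add1=18; issue ADD r1<-Add1 | r0:7,r1:Add1,r2:1,r3:Add2
c5: CDB Add2=10; issue SUB r0<-Add2 | r0:Add2,r1:Add1,r2:1,r3:10
c6: stall | r0:Add2,r1:Add1,r2:1,r3:10
c7: stall | r0:Add2,r1:Add1,r2:1,r3:10
c8: CDB Add1=11; issue SUB r3<-Add1 | r0:Add2,r1:11,r2:1,r3:Add1
c9: CDB Add2=6; issue ADD r3<-Add2 | r0:6,r1:11,r2:1,r3:Add2
c10: - | r0:6,r1:11,r2:1,r3:Add2
c11: CDB Add1=-9 | r0:6,r1:11,r2:1,r3:Add2
c12: CDB Add2=7 | r0:6,r1:11,r2:1,r3:7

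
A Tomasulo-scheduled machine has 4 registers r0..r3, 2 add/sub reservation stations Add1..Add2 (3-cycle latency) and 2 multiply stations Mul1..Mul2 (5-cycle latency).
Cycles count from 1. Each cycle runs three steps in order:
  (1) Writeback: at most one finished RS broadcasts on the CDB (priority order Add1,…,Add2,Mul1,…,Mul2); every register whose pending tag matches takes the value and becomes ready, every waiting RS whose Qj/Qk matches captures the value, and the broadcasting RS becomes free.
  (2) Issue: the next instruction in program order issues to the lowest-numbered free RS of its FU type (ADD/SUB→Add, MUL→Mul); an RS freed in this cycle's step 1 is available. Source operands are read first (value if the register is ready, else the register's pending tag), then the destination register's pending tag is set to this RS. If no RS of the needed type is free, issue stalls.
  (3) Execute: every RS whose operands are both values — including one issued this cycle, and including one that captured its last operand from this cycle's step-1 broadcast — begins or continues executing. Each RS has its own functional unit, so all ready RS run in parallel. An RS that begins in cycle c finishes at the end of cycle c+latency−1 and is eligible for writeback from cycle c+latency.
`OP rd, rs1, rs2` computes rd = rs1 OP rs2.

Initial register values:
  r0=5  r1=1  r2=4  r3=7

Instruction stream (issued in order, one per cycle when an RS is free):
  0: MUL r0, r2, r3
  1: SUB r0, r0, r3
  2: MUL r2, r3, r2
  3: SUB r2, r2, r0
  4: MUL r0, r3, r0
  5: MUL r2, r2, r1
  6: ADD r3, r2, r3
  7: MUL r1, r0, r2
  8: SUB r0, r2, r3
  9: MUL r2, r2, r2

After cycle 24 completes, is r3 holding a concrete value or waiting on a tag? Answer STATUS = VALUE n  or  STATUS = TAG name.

  c1: issue MUL r0<-Mul1  regs: r0:Mul1,r1:1,r2:4,r3:7
  c2: issue SUB r0<-Add1  regs: r0:Add1,r1:1,r2:4,r3:7
  c3: issue MUL r2<-Mul2  regs: r0:Add1,r1:1,r2:Mul2,r3:7
  c4: issue SUB r2<-Add2  regs: r0:Add1,r1:1,r2:Add2,r3:7
  c5: stall  regs: r0:Add1,r1:1,r2:Add2,r3:7
  c6: CDB Mul1=28; issue MUL r0<-Mul1  regs: r0:Mul1,r1:1,r2:Add2,r3:7
  c7: stall  regs: r0:Mul1,r1:1,r2:Add2,r3:7
  c8: CDB Mul2=28; issue MUL r2<-Mul2  regs: r0:Mul1,r1:1,r2:Mul2,r3:7
  c9: CDB Add1=21; issue ADD r3<-Add1  regs: r0:Mul1,r1:1,r2:Mul2,r3:Add1
  c10: stall  regs: r0:Mul1,r1:1,r2:Mul2,r3:Add1
  c11: stall  regs: r0:Mul1,r1:1,r2:Mul2,r3:Add1
  c12: CDB Add2=7; stall  regs: r0:Mul1,r1:1,r2:Mul2,r3:Add1
  c13: stall  regs: r0:Mul1,r1:1,r2:Mul2,r3:Add1
  c14: CDB Mul1=147; issue MUL r1<-Mul1  regs: r0:147,r1:Mul1,r2:Mul2,r3:Add1
  c15: issue SUB r0<-Add2  regs: r0:Add2,r1:Mul1,r2:Mul2,r3:Add1
  c16: stall  regs: r0:Add2,r1:Mul1,r2:Mul2,r3:Add1
  c17: CDB Mul2=7; issue MUL r2<-Mul2  regs: r0:Add2,r1:Mul1,r2:Mul2,r3:Add1
  c18: -  regs: r0:Add2,r1:Mul1,r2:Mul2,r3:Add1
  c19: -  regs: r0:Add2,r1:Mul1,r2:Mul2,r3:Add1
  c20: CDB Add1=14  regs: r0:Add2,r1:Mul1,r2:Mul2,r3:14
  c21: -  regs: r0:Add2,r1:Mul1,r2:Mul2,r3:14
  c22: CDB Mul1=1029  regs: r0:Add2,r1:1029,r2:Mul2,r3:14
  c23: CDB Add2=-7  regs: r0:-7,r1:1029,r2:Mul2,r3:14
  c24: CDB Mul2=49  regs: r0:-7,r1:1029,r2:49,r3:14

STATUS = VALUE 14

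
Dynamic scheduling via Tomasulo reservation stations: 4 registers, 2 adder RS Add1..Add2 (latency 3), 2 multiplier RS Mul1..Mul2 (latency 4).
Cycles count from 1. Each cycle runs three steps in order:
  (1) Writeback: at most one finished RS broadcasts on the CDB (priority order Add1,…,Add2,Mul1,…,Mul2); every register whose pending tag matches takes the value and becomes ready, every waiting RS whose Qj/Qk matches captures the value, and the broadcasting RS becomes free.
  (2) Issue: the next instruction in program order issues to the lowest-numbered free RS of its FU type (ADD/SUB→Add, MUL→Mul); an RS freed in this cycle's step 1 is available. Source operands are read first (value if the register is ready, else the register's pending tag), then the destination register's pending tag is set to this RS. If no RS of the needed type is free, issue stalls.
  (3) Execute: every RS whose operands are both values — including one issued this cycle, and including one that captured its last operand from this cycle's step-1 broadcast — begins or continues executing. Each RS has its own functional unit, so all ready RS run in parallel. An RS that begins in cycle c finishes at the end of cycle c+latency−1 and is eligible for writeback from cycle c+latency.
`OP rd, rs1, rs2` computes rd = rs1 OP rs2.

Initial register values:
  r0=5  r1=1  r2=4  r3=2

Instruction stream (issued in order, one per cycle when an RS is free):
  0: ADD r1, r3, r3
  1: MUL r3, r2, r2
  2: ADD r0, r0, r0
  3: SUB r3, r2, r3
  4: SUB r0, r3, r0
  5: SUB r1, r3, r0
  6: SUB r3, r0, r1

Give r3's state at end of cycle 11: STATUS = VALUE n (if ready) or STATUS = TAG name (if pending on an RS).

STATUS = VALUE -12

cycle 1: issue ADD r1<-Add1 // r0:5,r1:Add1,r2:4,r3:2
cycle 2: issue MUL r3<-Mul1 // r0:5,r1:Add1,r2:4,r3:Mul1
cycle 3: issue ADD r0<-Add2 // r0:Add2,r1:Add1,r2:4,r3:Mul1
cycle 4: CDB Add1=4; issue SUB r3<-Add1 // r0:Add2,r1:4,r2:4,r3:Add1
cycle 5: stall // r0:Add2,r1:4,r2:4,r3:Add1
cycle 6: CDB Add2=10; issue SUB r0<-Add2 // r0:Add2,r1:4,r2:4,r3:Add1
cycle 7: CDB Mul1=16; stall // r0:Add2,r1:4,r2:4,r3:Add1
cycle 8: stall // r0:Add2,r1:4,r2:4,r3:Add1
cycle 9: stall // r0:Add2,r1:4,r2:4,r3:Add1
cycle 10: CDB Add1=-12; issue SUB r1<-Add1 // r0:Add2,r1:Add1,r2:4,r3:-12
cycle 11: stall // r0:Add2,r1:Add1,r2:4,r3:-12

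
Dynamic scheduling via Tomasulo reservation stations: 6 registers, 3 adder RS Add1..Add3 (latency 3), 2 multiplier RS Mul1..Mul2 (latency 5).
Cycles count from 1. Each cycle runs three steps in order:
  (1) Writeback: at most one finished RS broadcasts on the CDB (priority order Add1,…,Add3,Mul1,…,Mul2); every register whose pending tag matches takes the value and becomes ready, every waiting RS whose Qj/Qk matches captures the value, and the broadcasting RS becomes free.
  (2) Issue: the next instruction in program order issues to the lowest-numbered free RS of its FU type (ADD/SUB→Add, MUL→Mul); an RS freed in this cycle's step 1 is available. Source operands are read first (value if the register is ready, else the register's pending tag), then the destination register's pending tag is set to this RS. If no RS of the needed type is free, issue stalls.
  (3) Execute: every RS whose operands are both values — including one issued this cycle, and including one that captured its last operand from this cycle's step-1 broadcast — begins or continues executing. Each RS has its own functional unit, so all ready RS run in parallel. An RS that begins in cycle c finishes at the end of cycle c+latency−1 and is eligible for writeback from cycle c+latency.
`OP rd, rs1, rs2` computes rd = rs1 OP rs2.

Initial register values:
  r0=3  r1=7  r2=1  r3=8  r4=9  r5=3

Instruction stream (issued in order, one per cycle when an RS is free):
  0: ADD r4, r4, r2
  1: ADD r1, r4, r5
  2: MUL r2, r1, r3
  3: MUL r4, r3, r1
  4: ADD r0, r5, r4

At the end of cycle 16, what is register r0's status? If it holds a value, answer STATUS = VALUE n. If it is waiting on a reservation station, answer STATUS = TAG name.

STATUS = VALUE 107

  c1: issue ADD r4<-Add1  regs: r0:3,r1:7,r2:1,r3:8,r4:Add1,r5:3
  c2: issue ADD r1<-Add2  regs: r0:3,r1:Add2,r2:1,r3:8,r4:Add1,r5:3
  c3: issue MUL r2<-Mul1  regs: r0:3,r1:Add2,r2:Mul1,r3:8,r4:Add1,r5:3
  c4: CDB Add1=10; issue MUL r4<-Mul2  regs: r0:3,r1:Add2,r2:Mul1,r3:8,r4:Mul2,r5:3
  c5: issue ADD r0<-Add1  regs: r0:Add1,r1:Add2,r2:Mul1,r3:8,r4:Mul2,r5:3
  c6: -  regs: r0:Add1,r1:Add2,r2:Mul1,r3:8,r4:Mul2,r5:3
  c7: CDB Add2=13  regs: r0:Add1,r1:13,r2:Mul1,r3:8,r4:Mul2,r5:3
  c8: -  regs: r0:Add1,r1:13,r2:Mul1,r3:8,r4:Mul2,r5:3
  c9: -  regs: r0:Add1,r1:13,r2:Mul1,r3:8,r4:Mul2,r5:3
  c10: -  regs: r0:Add1,r1:13,r2:Mul1,r3:8,r4:Mul2,r5:3
  c11: -  regs: r0:Add1,r1:13,r2:Mul1,r3:8,r4:Mul2,r5:3
  c12: CDB Mul1=104  regs: r0:Add1,r1:13,r2:104,r3:8,r4:Mul2,r5:3
  c13: CDB Mul2=104  regs: r0:Add1,r1:13,r2:104,r3:8,r4:104,r5:3
  c14: -  regs: r0:Add1,r1:13,r2:104,r3:8,r4:104,r5:3
  c15: -  regs: r0:Add1,r1:13,r2:104,r3:8,r4:104,r5:3
  c16: CDB Add1=107  regs: r0:107,r1:13,r2:104,r3:8,r4:104,r5:3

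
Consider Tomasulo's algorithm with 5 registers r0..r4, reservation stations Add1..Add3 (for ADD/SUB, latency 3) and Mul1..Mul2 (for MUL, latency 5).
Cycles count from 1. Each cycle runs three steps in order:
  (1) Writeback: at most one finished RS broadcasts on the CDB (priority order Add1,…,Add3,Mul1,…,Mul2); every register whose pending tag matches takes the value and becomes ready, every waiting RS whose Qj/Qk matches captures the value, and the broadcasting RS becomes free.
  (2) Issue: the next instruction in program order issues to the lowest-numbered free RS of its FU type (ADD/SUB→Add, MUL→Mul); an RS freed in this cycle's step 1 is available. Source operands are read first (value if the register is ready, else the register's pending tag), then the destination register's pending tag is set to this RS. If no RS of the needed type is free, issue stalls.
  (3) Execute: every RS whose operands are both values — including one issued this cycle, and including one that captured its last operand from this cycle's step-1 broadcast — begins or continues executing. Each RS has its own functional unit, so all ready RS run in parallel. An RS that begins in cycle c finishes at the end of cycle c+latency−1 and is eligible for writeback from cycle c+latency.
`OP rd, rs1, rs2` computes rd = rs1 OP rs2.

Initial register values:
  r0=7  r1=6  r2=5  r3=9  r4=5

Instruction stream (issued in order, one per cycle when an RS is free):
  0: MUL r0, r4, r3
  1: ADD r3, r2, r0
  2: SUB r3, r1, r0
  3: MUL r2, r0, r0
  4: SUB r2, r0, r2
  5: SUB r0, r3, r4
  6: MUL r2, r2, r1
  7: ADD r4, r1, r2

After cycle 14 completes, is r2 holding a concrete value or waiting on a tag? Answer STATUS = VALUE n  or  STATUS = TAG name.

c1: issue MUL r0<-Mul1 | r0:Mul1,r1:6,r2:5,r3:9,r4:5
c2: issue ADD r3<-Add1 | r0:Mul1,r1:6,r2:5,r3:Add1,r4:5
c3: issue SUB r3<-Add2 | r0:Mul1,r1:6,r2:5,r3:Add2,r4:5
c4: issue MUL r2<-Mul2 | r0:Mul1,r1:6,r2:Mul2,r3:Add2,r4:5
c5: issue SUB r2<-Add3 | r0:Mul1,r1:6,r2:Add3,r3:Add2,r4:5
c6: CDB Mul1=45; stall | r0:45,r1:6,r2:Add3,r3:Add2,r4:5
c7: stall | r0:45,r1:6,r2:Add3,r3:Add2,r4:5
c8: stall | r0:45,r1:6,r2:Add3,r3:Add2,r4:5
c9: CDB Add1=50; issue SUB r0<-Add1 | r0:Add1,r1:6,r2:Add3,r3:Add2,r4:5
c10: CDB Add2=-39; issue MUL r2<-Mul1 | r0:Add1,r1:6,r2:Mul1,r3:-39,r4:5
c11: CDB Mul2=2025; issue ADD r4<-Add2 | r0:Add1,r1:6,r2:Mul1,r3:-39,r4:Add2
c12: - | r0:Add1,r1:6,r2:Mul1,r3:-39,r4:Add2
c13: CDB Add1=-44 | r0:-44,r1:6,r2:Mul1,r3:-39,r4:Add2
c14: CDB Add3=-1980 | r0:-44,r1:6,r2:Mul1,r3:-39,r4:Add2

STATUS = TAG Mul1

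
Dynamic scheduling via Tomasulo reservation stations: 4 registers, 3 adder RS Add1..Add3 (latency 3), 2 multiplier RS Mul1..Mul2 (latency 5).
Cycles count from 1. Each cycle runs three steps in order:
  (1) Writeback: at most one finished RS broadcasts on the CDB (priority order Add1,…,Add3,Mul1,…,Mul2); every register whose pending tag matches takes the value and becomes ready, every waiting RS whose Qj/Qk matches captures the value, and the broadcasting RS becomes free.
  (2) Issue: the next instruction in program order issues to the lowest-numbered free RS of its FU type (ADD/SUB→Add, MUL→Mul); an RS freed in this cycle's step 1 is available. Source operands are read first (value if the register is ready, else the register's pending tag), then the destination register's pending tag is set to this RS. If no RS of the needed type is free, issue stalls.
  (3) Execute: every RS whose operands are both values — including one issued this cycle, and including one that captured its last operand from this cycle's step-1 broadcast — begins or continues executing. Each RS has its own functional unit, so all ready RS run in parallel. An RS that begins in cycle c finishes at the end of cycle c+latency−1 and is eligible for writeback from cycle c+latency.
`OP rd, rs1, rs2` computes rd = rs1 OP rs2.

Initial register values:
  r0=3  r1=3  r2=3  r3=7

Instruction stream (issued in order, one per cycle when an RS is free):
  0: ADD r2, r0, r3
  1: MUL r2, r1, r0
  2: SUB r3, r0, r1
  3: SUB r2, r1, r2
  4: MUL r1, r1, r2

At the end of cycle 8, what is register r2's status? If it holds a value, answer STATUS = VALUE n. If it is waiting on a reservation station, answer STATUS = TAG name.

STATUS = TAG Add1

c1: issue ADD r2<-Add1 | r0:3,r1:3,r2:Add1,r3:7
c2: issue MUL r2<-Mul1 | r0:3,r1:3,r2:Mul1,r3:7
c3: issue SUB r3<-Add2 | r0:3,r1:3,r2:Mul1,r3:Add2
c4: CDB Add1=10; issue SUB r2<-Add1 | r0:3,r1:3,r2:Add1,r3:Add2
c5: issue MUL r1<-Mul2 | r0:3,r1:Mul2,r2:Add1,r3:Add2
c6: CDB Add2=0 | r0:3,r1:Mul2,r2:Add1,r3:0
c7: CDB Mul1=9 | r0:3,r1:Mul2,r2:Add1,r3:0
c8: - | r0:3,r1:Mul2,r2:Add1,r3:0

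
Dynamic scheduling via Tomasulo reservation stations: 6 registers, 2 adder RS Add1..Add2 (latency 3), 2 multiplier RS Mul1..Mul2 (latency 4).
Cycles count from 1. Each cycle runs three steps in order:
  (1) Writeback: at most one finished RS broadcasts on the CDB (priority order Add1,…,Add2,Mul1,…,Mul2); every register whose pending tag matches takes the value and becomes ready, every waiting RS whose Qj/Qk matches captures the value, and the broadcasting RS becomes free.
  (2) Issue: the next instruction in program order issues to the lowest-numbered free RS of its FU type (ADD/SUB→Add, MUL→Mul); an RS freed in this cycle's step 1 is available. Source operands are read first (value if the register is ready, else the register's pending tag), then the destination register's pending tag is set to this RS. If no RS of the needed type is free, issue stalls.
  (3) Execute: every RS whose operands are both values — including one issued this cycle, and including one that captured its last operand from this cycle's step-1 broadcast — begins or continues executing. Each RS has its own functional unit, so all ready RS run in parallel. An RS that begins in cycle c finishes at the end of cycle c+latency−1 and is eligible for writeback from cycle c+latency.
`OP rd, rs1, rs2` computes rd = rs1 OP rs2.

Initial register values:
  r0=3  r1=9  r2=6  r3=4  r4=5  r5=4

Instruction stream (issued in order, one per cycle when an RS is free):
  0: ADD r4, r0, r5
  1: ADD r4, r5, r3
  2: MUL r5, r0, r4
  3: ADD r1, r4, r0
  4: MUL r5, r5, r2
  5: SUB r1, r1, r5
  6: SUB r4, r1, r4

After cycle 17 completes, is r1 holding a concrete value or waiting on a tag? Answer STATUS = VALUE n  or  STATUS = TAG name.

  c1: issue ADD r4<-Add1  regs: r0:3,r1:9,r2:6,r3:4,r4:Add1,r5:4
  c2: issue ADD r4<-Add2  regs: r0:3,r1:9,r2:6,r3:4,r4:Add2,r5:4
  c3: issue MUL r5<-Mul1  regs: r0:3,r1:9,r2:6,r3:4,r4:Add2,r5:Mul1
  c4: CDB Add1=7; issue ADD r1<-Add1  regs: r0:3,r1:Add1,r2:6,r3:4,r4:Add2,r5:Mul1
  c5: CDB Add2=8; issue MUL r5<-Mul2  regs: r0:3,r1:Add1,r2:6,r3:4,r4:8,r5:Mul2
  c6: issue SUB r1<-Add2  regs: r0:3,r1:Add2,r2:6,r3:4,r4:8,r5:Mul2
  c7: stall  regs: r0:3,r1:Add2,r2:6,r3:4,r4:8,r5:Mul2
  c8: CDB Add1=11; issue SUB r4<-Add1  regs: r0:3,r1:Add2,r2:6,r3:4,r4:Add1,r5:Mul2
  c9: CDB Mul1=24  regs: r0:3,r1:Add2,r2:6,r3:4,r4:Add1,r5:Mul2
  c10: -  regs: r0:3,r1:Add2,r2:6,r3:4,r4:Add1,r5:Mul2
  c11: -  regs: r0:3,r1:Add2,r2:6,r3:4,r4:Add1,r5:Mul2
  c12: -  regs: r0:3,r1:Add2,r2:6,r3:4,r4:Add1,r5:Mul2
  c13: CDB Mul2=144  regs: r0:3,r1:Add2,r2:6,r3:4,r4:Add1,r5:144
  c14: -  regs: r0:3,r1:Add2,r2:6,r3:4,r4:Add1,r5:144
  c15: -  regs: r0:3,r1:Add2,r2:6,r3:4,r4:Add1,r5:144
  c16: CDB Add2=-133  regs: r0:3,r1:-133,r2:6,r3:4,r4:Add1,r5:144
  c17: -  regs: r0:3,r1:-133,r2:6,r3:4,r4:Add1,r5:144

STATUS = VALUE -133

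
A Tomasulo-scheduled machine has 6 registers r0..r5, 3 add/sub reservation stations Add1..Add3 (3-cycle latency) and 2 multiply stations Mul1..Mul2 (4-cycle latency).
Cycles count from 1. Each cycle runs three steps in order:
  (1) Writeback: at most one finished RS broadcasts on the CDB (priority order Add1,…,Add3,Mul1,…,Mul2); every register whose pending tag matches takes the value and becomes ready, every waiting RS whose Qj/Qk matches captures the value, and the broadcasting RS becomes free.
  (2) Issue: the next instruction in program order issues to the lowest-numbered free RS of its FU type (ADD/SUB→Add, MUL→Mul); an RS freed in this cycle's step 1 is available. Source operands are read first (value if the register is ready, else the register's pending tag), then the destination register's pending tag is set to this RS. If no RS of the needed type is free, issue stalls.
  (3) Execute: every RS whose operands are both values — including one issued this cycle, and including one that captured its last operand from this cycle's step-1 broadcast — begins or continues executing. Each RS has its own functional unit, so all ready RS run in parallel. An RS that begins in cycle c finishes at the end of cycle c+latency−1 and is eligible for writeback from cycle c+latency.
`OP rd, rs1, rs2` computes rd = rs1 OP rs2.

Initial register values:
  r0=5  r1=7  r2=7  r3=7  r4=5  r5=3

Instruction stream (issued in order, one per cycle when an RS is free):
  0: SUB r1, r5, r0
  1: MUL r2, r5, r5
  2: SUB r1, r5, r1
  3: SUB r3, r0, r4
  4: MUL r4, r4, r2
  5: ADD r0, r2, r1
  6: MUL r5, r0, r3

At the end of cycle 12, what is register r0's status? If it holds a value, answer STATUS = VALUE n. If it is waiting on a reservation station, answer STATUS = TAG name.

c1: issue SUB r1<-Add1 | r0:5,r1:Add1,r2:7,r3:7,r4:5,r5:3
c2: issue MUL r2<-Mul1 | r0:5,r1:Add1,r2:Mul1,r3:7,r4:5,r5:3
c3: issue SUB r1<-Add2 | r0:5,r1:Add2,r2:Mul1,r3:7,r4:5,r5:3
c4: CDB Add1=-2; issue SUB r3<-Add1 | r0:5,r1:Add2,r2:Mul1,r3:Add1,r4:5,r5:3
c5: issue MUL r4<-Mul2 | r0:5,r1:Add2,r2:Mul1,r3:Add1,r4:Mul2,r5:3
c6: CDB Mul1=9; issue ADD r0<-Add3 | r0:Add3,r1:Add2,r2:9,r3:Add1,r4:Mul2,r5:3
c7: CDB Add1=0; issue MUL r5<-Mul1 | r0:Add3,r1:Add2,r2:9,r3:0,r4:Mul2,r5:Mul1
c8: CDB Add2=5 | r0:Add3,r1:5,r2:9,r3:0,r4:Mul2,r5:Mul1
c9: - | r0:Add3,r1:5,r2:9,r3:0,r4:Mul2,r5:Mul1
c10: CDB Mul2=45 | r0:Add3,r1:5,r2:9,r3:0,r4:45,r5:Mul1
c11: CDB Add3=14 | r0:14,r1:5,r2:9,r3:0,r4:45,r5:Mul1
c12: - | r0:14,r1:5,r2:9,r3:0,r4:45,r5:Mul1

STATUS = VALUE 14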